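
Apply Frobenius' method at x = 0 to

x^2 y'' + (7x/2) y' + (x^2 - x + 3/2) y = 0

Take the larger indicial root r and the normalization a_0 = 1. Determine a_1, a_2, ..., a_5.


Write in Frobenius form y'' + (p(x)/x) y' + (q(x)/x^2) y = 0:
  p(x) = 7/2,  q(x) = x^2 - x + 3/2.
Indicial equation: r(r-1) + (7/2) r + (3/2) = 0 -> roots r_1 = -1, r_2 = -3/2.
Take r = r_1 = -1. Let y(x) = x^r sum_{n>=0} a_n x^n with a_0 = 1.
Substitute y = x^r sum a_n x^n and match x^{r+n}. The recurrence is
  D(n) a_n - 1 a_{n-1} + 1 a_{n-2} = 0,  where D(n) = (r+n)(r+n-1) + (7/2)(r+n) + (3/2).
  a_n = [1 a_{n-1} - 1 a_{n-2}] / D(n).
Since the indicial polynomial factors as (r - r_1)(r - r_2), D(n) = (r_1 + n - r_1)(r_1 + n - r_2) = n(n + 1/2).
Evaluating step by step (a_0 = 1):
  n = 1: D(1) = 1(1 + 1/2) = 3/2; numerator = 1(1) = 1; a_1 = (1)/(3/2) = 2/3
  n = 2: D(2) = 2(2 + 1/2) = 5; numerator = 1(2/3) - 1(1) = -1/3; a_2 = (-1/3)/(5) = -1/15
  n = 3: D(3) = 3(3 + 1/2) = 21/2; numerator = 1(-1/15) - 1(2/3) = -11/15; a_3 = (-11/15)/(21/2) = -22/315
  n = 4: D(4) = 4(4 + 1/2) = 18; numerator = 1(-22/315) - 1(-1/15) = -1/315; a_4 = (-1/315)/(18) = -1/5670
  n = 5: D(5) = 5(5 + 1/2) = 55/2; numerator = 1(-1/5670) - 1(-22/315) = 79/1134; a_5 = (79/1134)/(55/2) = 79/31185

r = -1; a_0 = 1; a_1 = 2/3; a_2 = -1/15; a_3 = -22/315; a_4 = -1/5670; a_5 = 79/31185


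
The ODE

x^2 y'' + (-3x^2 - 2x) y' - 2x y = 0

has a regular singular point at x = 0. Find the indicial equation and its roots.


Divide by x^2 to reach normal form y'' + P_1(x) y' + P_2(x) y = 0 with P_1(x) = -3 - 2/x and P_2(x) = -2/x.
x = 0 is a singular point because the y'-coefficient -3 - 2/x has a pole at x = 0 and the y-coefficient -2/x has a pole at x = 0.
It is a regular singular point because x P_1(x) = p(x) = -3x - 2 and x^2 P_2(x) = q(x) = -2x are polynomials, hence analytic at x = 0.
p(0) = -2,  q(0) = 0.
Indicial equation: r(r-1) + p(0) r + q(0) = 0, i.e. r^2 + (p(0) - 1) r + q(0) = 0, i.e. r^2 - 3 r = 0.
Discriminant: (-3)^2 - 4(0) = 9, so r = (3 ± 3)/2.
Solving: r_1 = 3, r_2 = 0.

indicial: r^2 - 3 r = 0; roots r_1 = 3, r_2 = 0


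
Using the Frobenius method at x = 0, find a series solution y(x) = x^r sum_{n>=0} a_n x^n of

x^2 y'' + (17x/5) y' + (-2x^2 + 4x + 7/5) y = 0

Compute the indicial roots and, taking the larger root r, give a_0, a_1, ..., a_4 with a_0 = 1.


Write in Frobenius form y'' + (p(x)/x) y' + (q(x)/x^2) y = 0:
  p(x) = 17/5,  q(x) = -2x^2 + 4x + 7/5.
Indicial equation: r(r-1) + (17/5) r + (7/5) = 0 -> roots r_1 = -1, r_2 = -7/5.
Take r = r_1 = -1. Let y(x) = x^r sum_{n>=0} a_n x^n with a_0 = 1.
Substitute y = x^r sum a_n x^n and match x^{r+n}. The recurrence is
  D(n) a_n + 4 a_{n-1} - 2 a_{n-2} = 0,  where D(n) = (r+n)(r+n-1) + (17/5)(r+n) + (7/5).
  a_n = [-4 a_{n-1} + 2 a_{n-2}] / D(n).
Since the indicial polynomial factors as (r - r_1)(r - r_2), D(n) = (r_1 + n - r_1)(r_1 + n - r_2) = n(n + 2/5).
Evaluating step by step (a_0 = 1):
  n = 1: D(1) = 1(1 + 2/5) = 7/5; numerator = -4(1) = -4; a_1 = (-4)/(7/5) = -20/7
  n = 2: D(2) = 2(2 + 2/5) = 24/5; numerator = -4(-20/7) + 2(1) = 94/7; a_2 = (94/7)/(24/5) = 235/84
  n = 3: D(3) = 3(3 + 2/5) = 51/5; numerator = -4(235/84) + 2(-20/7) = -355/21; a_3 = (-355/21)/(51/5) = -1775/1071
  n = 4: D(4) = 4(4 + 2/5) = 88/5; numerator = -4(-1775/1071) + 2(235/84) = 26185/2142; a_4 = (26185/2142)/(88/5) = 130925/188496

r = -1; a_0 = 1; a_1 = -20/7; a_2 = 235/84; a_3 = -1775/1071; a_4 = 130925/188496


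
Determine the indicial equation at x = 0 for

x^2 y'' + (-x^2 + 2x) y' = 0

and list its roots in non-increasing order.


Divide by x^2 to reach normal form y'' + P_1(x) y' + P_2(x) y = 0 with P_1(x) = -1 + 2/x and P_2(x) = 0.
x = 0 is a singular point because the y'-coefficient -1 + 2/x has a pole at x = 0.
It is a regular singular point because x P_1(x) = p(x) = 2 - x and x^2 P_2(x) = q(x) = 0 are polynomials, hence analytic at x = 0.
p(0) = 2,  q(0) = 0.
Indicial equation: r(r-1) + p(0) r + q(0) = 0, i.e. r^2 + (p(0) - 1) r + q(0) = 0, i.e. r^2 + 1 r = 0.
Discriminant: (1)^2 - 4(0) = 1, so r = (-1 ± 1)/2.
Solving: r_1 = 0, r_2 = -1.

indicial: r^2 + 1 r = 0; roots r_1 = 0, r_2 = -1


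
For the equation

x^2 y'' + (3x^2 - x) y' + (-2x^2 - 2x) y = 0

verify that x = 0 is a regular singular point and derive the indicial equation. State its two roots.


Divide by x^2 to reach normal form y'' + P_1(x) y' + P_2(x) y = 0 with P_1(x) = 3 - 1/x and P_2(x) = -2 - 2/x.
x = 0 is a singular point because the y'-coefficient 3 - 1/x has a pole at x = 0 and the y-coefficient -2 - 2/x has a pole at x = 0.
It is a regular singular point because x P_1(x) = p(x) = 3x - 1 and x^2 P_2(x) = q(x) = -2x^2 - 2x are polynomials, hence analytic at x = 0.
p(0) = -1,  q(0) = 0.
Indicial equation: r(r-1) + p(0) r + q(0) = 0, i.e. r^2 + (p(0) - 1) r + q(0) = 0, i.e. r^2 - 2 r = 0.
Discriminant: (-2)^2 - 4(0) = 4, so r = (2 ± 2)/2.
Solving: r_1 = 2, r_2 = 0.

indicial: r^2 - 2 r = 0; roots r_1 = 2, r_2 = 0


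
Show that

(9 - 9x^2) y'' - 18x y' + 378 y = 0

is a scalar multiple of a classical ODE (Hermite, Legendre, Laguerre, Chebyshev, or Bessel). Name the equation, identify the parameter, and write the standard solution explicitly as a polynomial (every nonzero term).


All three coefficients share the factor 9; dividing through by 9 gives  (1 - x^2) y'' - 2x y' + 42 y = 0.
This matches the Legendre equation (1 - x^2) y'' - 2x y' + n(n+1) y = 0 (note the -2x y' term) with n(n+1) = 42, so n = 6; the polynomial solution is P_6(x).
With y = sum_k a_k x^k, matching x^k gives (k+2)(k+1) a_{k+2} = [k(k+1) - n(n+1)] a_k = (k - 6)(k + 7) a_k. The right side vanishes at k = 6, so the series with the parity of 6 terminates at degree 6.
Standard normalization (P_n(1) = 1): leading coefficient (2n)!/(2^n (n!)^2) = 479001600/(64*518400) = 231/16, so a_6 = 231/16. Work downward with a_k = (k+1)(k+2) a_{k+2} / ((k - 6)(k + 7)):
  a_4 = (5)(6)(231/16) / ((4 - 6)(4 + 7)) = (3465/8)/(-22) = -315/16
  a_2 = (3)(4)(-315/16) / ((2 - 6)(2 + 7)) = (-945/4)/(-36) = 105/16
  a_0 = (1)(2)(105/16) / ((0 - 6)(0 + 7)) = (105/8)/(-42) = -5/16
Hence P_6(x) = 231 x^6/16 - 315 x^4/16 + 105 x^2/16 - 5/16.

P_6(x); series = 231 x^6/16 - 315 x^4/16 + 105 x^2/16 - 5/16


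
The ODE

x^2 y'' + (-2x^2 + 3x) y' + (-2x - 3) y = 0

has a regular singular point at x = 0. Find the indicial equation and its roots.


Divide by x^2 to reach normal form y'' + P_1(x) y' + P_2(x) y = 0 with P_1(x) = -2 + 3/x and P_2(x) = -2/x - 3/x^2.
x = 0 is a singular point because the y'-coefficient -2 + 3/x has a pole at x = 0 and the y-coefficient -2/x - 3/x^2 has a pole at x = 0.
It is a regular singular point because x P_1(x) = p(x) = 3 - 2x and x^2 P_2(x) = q(x) = -2x - 3 are polynomials, hence analytic at x = 0.
p(0) = 3,  q(0) = -3.
Indicial equation: r(r-1) + p(0) r + q(0) = 0, i.e. r^2 + (p(0) - 1) r + q(0) = 0, i.e. r^2 + 2 r - 3 = 0.
Discriminant: (2)^2 - 4(-3) = 16, so r = (-2 ± 4)/2.
Solving: r_1 = 1, r_2 = -3.

indicial: r^2 + 2 r - 3 = 0; roots r_1 = 1, r_2 = -3


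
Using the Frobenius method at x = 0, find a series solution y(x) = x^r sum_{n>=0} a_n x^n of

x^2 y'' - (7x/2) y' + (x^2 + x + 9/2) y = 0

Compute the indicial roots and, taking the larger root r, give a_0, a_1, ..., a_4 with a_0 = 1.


Write in Frobenius form y'' + (p(x)/x) y' + (q(x)/x^2) y = 0:
  p(x) = -7/2,  q(x) = x^2 + x + 9/2.
Indicial equation: r(r-1) + (-7/2) r + (9/2) = 0 -> roots r_1 = 3, r_2 = 3/2.
Take r = r_1 = 3. Let y(x) = x^r sum_{n>=0} a_n x^n with a_0 = 1.
Substitute y = x^r sum a_n x^n and match x^{r+n}. The recurrence is
  D(n) a_n + 1 a_{n-1} + 1 a_{n-2} = 0,  where D(n) = (r+n)(r+n-1) + (-7/2)(r+n) + (9/2).
  a_n = [-1 a_{n-1} - 1 a_{n-2}] / D(n).
Since the indicial polynomial factors as (r - r_1)(r - r_2), D(n) = (r_1 + n - r_1)(r_1 + n - r_2) = n(n + 3/2).
Evaluating step by step (a_0 = 1):
  n = 1: D(1) = 1(1 + 3/2) = 5/2; numerator = -1(1) = -1; a_1 = (-1)/(5/2) = -2/5
  n = 2: D(2) = 2(2 + 3/2) = 7; numerator = -1(-2/5) - 1(1) = -3/5; a_2 = (-3/5)/(7) = -3/35
  n = 3: D(3) = 3(3 + 3/2) = 27/2; numerator = -1(-3/35) - 1(-2/5) = 17/35; a_3 = (17/35)/(27/2) = 34/945
  n = 4: D(4) = 4(4 + 3/2) = 22; numerator = -1(34/945) - 1(-3/35) = 47/945; a_4 = (47/945)/(22) = 47/20790

r = 3; a_0 = 1; a_1 = -2/5; a_2 = -3/35; a_3 = 34/945; a_4 = 47/20790


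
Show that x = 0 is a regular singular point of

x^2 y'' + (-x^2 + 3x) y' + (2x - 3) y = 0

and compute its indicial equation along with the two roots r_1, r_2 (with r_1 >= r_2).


Divide by x^2 to reach normal form y'' + P_1(x) y' + P_2(x) y = 0 with P_1(x) = -1 + 3/x and P_2(x) = 2/x - 3/x^2.
x = 0 is a singular point because the y'-coefficient -1 + 3/x has a pole at x = 0 and the y-coefficient 2/x - 3/x^2 has a pole at x = 0.
It is a regular singular point because x P_1(x) = p(x) = 3 - x and x^2 P_2(x) = q(x) = 2x - 3 are polynomials, hence analytic at x = 0.
p(0) = 3,  q(0) = -3.
Indicial equation: r(r-1) + p(0) r + q(0) = 0, i.e. r^2 + (p(0) - 1) r + q(0) = 0, i.e. r^2 + 2 r - 3 = 0.
Discriminant: (2)^2 - 4(-3) = 16, so r = (-2 ± 4)/2.
Solving: r_1 = 1, r_2 = -3.

indicial: r^2 + 2 r - 3 = 0; roots r_1 = 1, r_2 = -3


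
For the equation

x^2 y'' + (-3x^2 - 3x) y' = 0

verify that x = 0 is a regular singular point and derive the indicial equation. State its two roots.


Divide by x^2 to reach normal form y'' + P_1(x) y' + P_2(x) y = 0 with P_1(x) = -3 - 3/x and P_2(x) = 0.
x = 0 is a singular point because the y'-coefficient -3 - 3/x has a pole at x = 0.
It is a regular singular point because x P_1(x) = p(x) = -3x - 3 and x^2 P_2(x) = q(x) = 0 are polynomials, hence analytic at x = 0.
p(0) = -3,  q(0) = 0.
Indicial equation: r(r-1) + p(0) r + q(0) = 0, i.e. r^2 + (p(0) - 1) r + q(0) = 0, i.e. r^2 - 4 r = 0.
Discriminant: (-4)^2 - 4(0) = 16, so r = (4 ± 4)/2.
Solving: r_1 = 4, r_2 = 0.

indicial: r^2 - 4 r = 0; roots r_1 = 4, r_2 = 0


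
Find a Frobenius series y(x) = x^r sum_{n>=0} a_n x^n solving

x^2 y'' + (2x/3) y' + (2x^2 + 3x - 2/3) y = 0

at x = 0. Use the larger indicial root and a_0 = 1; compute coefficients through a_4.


Write in Frobenius form y'' + (p(x)/x) y' + (q(x)/x^2) y = 0:
  p(x) = 2/3,  q(x) = 2x^2 + 3x - 2/3.
Indicial equation: r(r-1) + (2/3) r + (-2/3) = 0 -> roots r_1 = 1, r_2 = -2/3.
Take r = r_1 = 1. Let y(x) = x^r sum_{n>=0} a_n x^n with a_0 = 1.
Substitute y = x^r sum a_n x^n and match x^{r+n}. The recurrence is
  D(n) a_n + 3 a_{n-1} + 2 a_{n-2} = 0,  where D(n) = (r+n)(r+n-1) + (2/3)(r+n) + (-2/3).
  a_n = [-3 a_{n-1} - 2 a_{n-2}] / D(n).
Since the indicial polynomial factors as (r - r_1)(r - r_2), D(n) = (r_1 + n - r_1)(r_1 + n - r_2) = n(n + 5/3).
Evaluating step by step (a_0 = 1):
  n = 1: D(1) = 1(1 + 5/3) = 8/3; numerator = -3(1) = -3; a_1 = (-3)/(8/3) = -9/8
  n = 2: D(2) = 2(2 + 5/3) = 22/3; numerator = -3(-9/8) - 2(1) = 11/8; a_2 = (11/8)/(22/3) = 3/16
  n = 3: D(3) = 3(3 + 5/3) = 14; numerator = -3(3/16) - 2(-9/8) = 27/16; a_3 = (27/16)/(14) = 27/224
  n = 4: D(4) = 4(4 + 5/3) = 68/3; numerator = -3(27/224) - 2(3/16) = -165/224; a_4 = (-165/224)/(68/3) = -495/15232

r = 1; a_0 = 1; a_1 = -9/8; a_2 = 3/16; a_3 = 27/224; a_4 = -495/15232


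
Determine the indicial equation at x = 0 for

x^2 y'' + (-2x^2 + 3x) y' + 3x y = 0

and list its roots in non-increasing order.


Divide by x^2 to reach normal form y'' + P_1(x) y' + P_2(x) y = 0 with P_1(x) = -2 + 3/x and P_2(x) = 3/x.
x = 0 is a singular point because the y'-coefficient -2 + 3/x has a pole at x = 0 and the y-coefficient 3/x has a pole at x = 0.
It is a regular singular point because x P_1(x) = p(x) = 3 - 2x and x^2 P_2(x) = q(x) = 3x are polynomials, hence analytic at x = 0.
p(0) = 3,  q(0) = 0.
Indicial equation: r(r-1) + p(0) r + q(0) = 0, i.e. r^2 + (p(0) - 1) r + q(0) = 0, i.e. r^2 + 2 r = 0.
Discriminant: (2)^2 - 4(0) = 4, so r = (-2 ± 2)/2.
Solving: r_1 = 0, r_2 = -2.

indicial: r^2 + 2 r = 0; roots r_1 = 0, r_2 = -2


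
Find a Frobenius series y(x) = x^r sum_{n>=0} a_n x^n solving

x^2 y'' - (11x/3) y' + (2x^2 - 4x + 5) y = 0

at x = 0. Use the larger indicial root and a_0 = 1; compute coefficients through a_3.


Write in Frobenius form y'' + (p(x)/x) y' + (q(x)/x^2) y = 0:
  p(x) = -11/3,  q(x) = 2x^2 - 4x + 5.
Indicial equation: r(r-1) + (-11/3) r + (5) = 0 -> roots r_1 = 3, r_2 = 5/3.
Take r = r_1 = 3. Let y(x) = x^r sum_{n>=0} a_n x^n with a_0 = 1.
Substitute y = x^r sum a_n x^n and match x^{r+n}. The recurrence is
  D(n) a_n - 4 a_{n-1} + 2 a_{n-2} = 0,  where D(n) = (r+n)(r+n-1) + (-11/3)(r+n) + (5).
  a_n = [4 a_{n-1} - 2 a_{n-2}] / D(n).
Since the indicial polynomial factors as (r - r_1)(r - r_2), D(n) = (r_1 + n - r_1)(r_1 + n - r_2) = n(n + 4/3).
Evaluating step by step (a_0 = 1):
  n = 1: D(1) = 1(1 + 4/3) = 7/3; numerator = 4(1) = 4; a_1 = (4)/(7/3) = 12/7
  n = 2: D(2) = 2(2 + 4/3) = 20/3; numerator = 4(12/7) - 2(1) = 34/7; a_2 = (34/7)/(20/3) = 51/70
  n = 3: D(3) = 3(3 + 4/3) = 13; numerator = 4(51/70) - 2(12/7) = -18/35; a_3 = (-18/35)/(13) = -18/455

r = 3; a_0 = 1; a_1 = 12/7; a_2 = 51/70; a_3 = -18/455


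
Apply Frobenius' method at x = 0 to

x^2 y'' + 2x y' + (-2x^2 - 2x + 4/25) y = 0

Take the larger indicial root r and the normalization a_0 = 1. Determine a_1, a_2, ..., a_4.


Write in Frobenius form y'' + (p(x)/x) y' + (q(x)/x^2) y = 0:
  p(x) = 2,  q(x) = -2x^2 - 2x + 4/25.
Indicial equation: r(r-1) + (2) r + (4/25) = 0 -> roots r_1 = -1/5, r_2 = -4/5.
Take r = r_1 = -1/5. Let y(x) = x^r sum_{n>=0} a_n x^n with a_0 = 1.
Substitute y = x^r sum a_n x^n and match x^{r+n}. The recurrence is
  D(n) a_n - 2 a_{n-1} - 2 a_{n-2} = 0,  where D(n) = (r+n)(r+n-1) + (2)(r+n) + (4/25).
  a_n = [2 a_{n-1} + 2 a_{n-2}] / D(n).
Since the indicial polynomial factors as (r - r_1)(r - r_2), D(n) = (r_1 + n - r_1)(r_1 + n - r_2) = n(n + 3/5).
Evaluating step by step (a_0 = 1):
  n = 1: D(1) = 1(1 + 3/5) = 8/5; numerator = 2(1) = 2; a_1 = (2)/(8/5) = 5/4
  n = 2: D(2) = 2(2 + 3/5) = 26/5; numerator = 2(5/4) + 2(1) = 9/2; a_2 = (9/2)/(26/5) = 45/52
  n = 3: D(3) = 3(3 + 3/5) = 54/5; numerator = 2(45/52) + 2(5/4) = 55/13; a_3 = (55/13)/(54/5) = 275/702
  n = 4: D(4) = 4(4 + 3/5) = 92/5; numerator = 2(275/702) + 2(45/52) = 1765/702; a_4 = (1765/702)/(92/5) = 8825/64584

r = -1/5; a_0 = 1; a_1 = 5/4; a_2 = 45/52; a_3 = 275/702; a_4 = 8825/64584


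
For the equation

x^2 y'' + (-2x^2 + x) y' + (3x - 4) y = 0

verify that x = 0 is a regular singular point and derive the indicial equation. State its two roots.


Divide by x^2 to reach normal form y'' + P_1(x) y' + P_2(x) y = 0 with P_1(x) = -2 + 1/x and P_2(x) = 3/x - 4/x^2.
x = 0 is a singular point because the y'-coefficient -2 + 1/x has a pole at x = 0 and the y-coefficient 3/x - 4/x^2 has a pole at x = 0.
It is a regular singular point because x P_1(x) = p(x) = 1 - 2x and x^2 P_2(x) = q(x) = 3x - 4 are polynomials, hence analytic at x = 0.
p(0) = 1,  q(0) = -4.
Indicial equation: r(r-1) + p(0) r + q(0) = 0, i.e. r^2 + (p(0) - 1) r + q(0) = 0, i.e. r^2 - 4 = 0.
Discriminant: (0)^2 - 4(-4) = 16, so r = (0 ± 4)/2.
Solving: r_1 = 2, r_2 = -2.

indicial: r^2 - 4 = 0; roots r_1 = 2, r_2 = -2


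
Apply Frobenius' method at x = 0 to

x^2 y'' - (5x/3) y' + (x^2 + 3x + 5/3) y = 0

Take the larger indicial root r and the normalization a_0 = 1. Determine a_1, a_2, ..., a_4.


Write in Frobenius form y'' + (p(x)/x) y' + (q(x)/x^2) y = 0:
  p(x) = -5/3,  q(x) = x^2 + 3x + 5/3.
Indicial equation: r(r-1) + (-5/3) r + (5/3) = 0 -> roots r_1 = 5/3, r_2 = 1.
Take r = r_1 = 5/3. Let y(x) = x^r sum_{n>=0} a_n x^n with a_0 = 1.
Substitute y = x^r sum a_n x^n and match x^{r+n}. The recurrence is
  D(n) a_n + 3 a_{n-1} + 1 a_{n-2} = 0,  where D(n) = (r+n)(r+n-1) + (-5/3)(r+n) + (5/3).
  a_n = [-3 a_{n-1} - 1 a_{n-2}] / D(n).
Since the indicial polynomial factors as (r - r_1)(r - r_2), D(n) = (r_1 + n - r_1)(r_1 + n - r_2) = n(n + 2/3).
Evaluating step by step (a_0 = 1):
  n = 1: D(1) = 1(1 + 2/3) = 5/3; numerator = -3(1) = -3; a_1 = (-3)/(5/3) = -9/5
  n = 2: D(2) = 2(2 + 2/3) = 16/3; numerator = -3(-9/5) - 1(1) = 22/5; a_2 = (22/5)/(16/3) = 33/40
  n = 3: D(3) = 3(3 + 2/3) = 11; numerator = -3(33/40) - 1(-9/5) = -27/40; a_3 = (-27/40)/(11) = -27/440
  n = 4: D(4) = 4(4 + 2/3) = 56/3; numerator = -3(-27/440) - 1(33/40) = -141/220; a_4 = (-141/220)/(56/3) = -423/12320

r = 5/3; a_0 = 1; a_1 = -9/5; a_2 = 33/40; a_3 = -27/440; a_4 = -423/12320


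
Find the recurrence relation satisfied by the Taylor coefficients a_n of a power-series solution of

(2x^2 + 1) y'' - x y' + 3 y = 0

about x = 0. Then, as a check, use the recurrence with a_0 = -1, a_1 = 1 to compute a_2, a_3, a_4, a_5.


Substitute y = sum_n a_n x^n.
(1 + 2 x^2) y'' contributes (n+2)(n+1) a_{n+2} + 2 n(n-1) a_n at x^n.
-x y'(x) contributes -n a_n at x^n.
3 y(x) contributes 3 a_n at x^n.
Matching x^n: (n+2)(n+1) a_{n+2} + (2 n(n-1) - n + 3) a_n = 0.
Thus a_{n+2} = (-2 n(n-1) + n - 3) / ((n+1)(n+2)) * a_n.

Check with a_0 = -1, a_1 = 1 (apply the recurrence for n = 0, 1, 2, 3): a_0 = -1, a_1 = 1, a_2 = 3/2, a_3 = -1/3, a_4 = -5/8, a_5 = 1/5.

a_(n+2) = (-2 n(n-1) + n - 3) / ((n+1)(n+2)) * a_n; check: a_0 = -1, a_1 = 1, a_2 = 3/2, a_3 = -1/3, a_4 = -5/8, a_5 = 1/5


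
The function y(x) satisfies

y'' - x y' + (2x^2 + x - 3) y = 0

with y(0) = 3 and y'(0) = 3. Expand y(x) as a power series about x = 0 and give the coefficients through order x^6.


Ansatz: y(x) = sum_{n>=0} a_n x^n, so y'(x) = sum_{n>=1} n a_n x^(n-1) and y''(x) = sum_{n>=2} n(n-1) a_n x^(n-2).
Substitute into P(x) y'' + Q(x) y' + R(x) y = 0 with P(x) = 1, Q(x) = -x, R(x) = 2x^2 + x - 3, and match powers of x.
Initial conditions: a_0 = 3, a_1 = 3.
Setting the coefficient of each power of x to zero and solving order by order (substituting the coefficients already found):
  x^0: 2 a_2 - 3 a_0 = 0  ->  2 a_2 = 3 a_0 = 9  ->  a_2 = 9/2
  x^1: 6 a_3 - 4 a_1 + a_0 = 0  ->  6 a_3 = 4 a_1 - a_0 = 9  ->  a_3 = 3/2
  x^2: 12 a_4 - 5 a_2 + a_1 + 2 a_0 = 0  ->  12 a_4 = 5 a_2 - a_1 - 2 a_0 = 27/2  ->  a_4 = 9/8
  x^3: 20 a_5 - 6 a_3 + a_2 + 2 a_1 = 0  ->  20 a_5 = 6 a_3 - a_2 - 2 a_1 = -3/2  ->  a_5 = -3/40
  x^4: 30 a_6 - 7 a_4 + a_3 + 2 a_2 = 0  ->  30 a_6 = 7 a_4 - a_3 - 2 a_2 = -21/8  ->  a_6 = -7/80
Truncated series: y(x) = 3 + 3 x + (9/2) x^2 + (3/2) x^3 + (9/8) x^4 - (3/40) x^5 - (7/80) x^6 + O(x^7).

a_0 = 3; a_1 = 3; a_2 = 9/2; a_3 = 3/2; a_4 = 9/8; a_5 = -3/40; a_6 = -7/80


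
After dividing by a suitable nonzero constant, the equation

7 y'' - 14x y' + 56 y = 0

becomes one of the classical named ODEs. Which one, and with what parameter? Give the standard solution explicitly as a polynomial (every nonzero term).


All three coefficients share the factor 7; dividing through by 7 gives  y'' - 2x y' + 8 y = 0.
This matches the Hermite equation y'' - 2x y' + 2n y = 0 with 2n = 8, so n = 4; the polynomial solution is H_4(x).
With y = sum_k a_k x^k, matching x^k gives (k+2)(k+1) a_{k+2} = 2(k - n) a_k = 2(k - 4) a_k. The right side vanishes at k = 4, so the series with the parity of 4 terminates at degree 4.
Standard normalization: leading coefficient of H_n is 2^n, so a_4 = 2^4 = 16. Work downward with a_k = (k+1)(k+2) a_{k+2} / (2(k - n)):
  a_2 = (3)(4)(16) / (2(2 - 4)) = 192/(-4) = -48
  a_0 = (1)(2)(-48) / (2(0 - 4)) = -96/(-8) = 12
Hence H_4(x) = 16 x^4 - 48 x^2 + 12.

H_4(x); series = 16 x^4 - 48 x^2 + 12


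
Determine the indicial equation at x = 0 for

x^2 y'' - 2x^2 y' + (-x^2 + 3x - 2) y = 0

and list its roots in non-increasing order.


Divide by x^2 to reach normal form y'' + P_1(x) y' + P_2(x) y = 0 with P_1(x) = -2 and P_2(x) = -1 + 3/x - 2/x^2.
x = 0 is a singular point because the y-coefficient -1 + 3/x - 2/x^2 has a pole at x = 0.
It is a regular singular point because x P_1(x) = p(x) = -2x and x^2 P_2(x) = q(x) = -x^2 + 3x - 2 are polynomials, hence analytic at x = 0.
p(0) = 0,  q(0) = -2.
Indicial equation: r(r-1) + p(0) r + q(0) = 0, i.e. r^2 + (p(0) - 1) r + q(0) = 0, i.e. r^2 - 1 r - 2 = 0.
Discriminant: (-1)^2 - 4(-2) = 9, so r = (1 ± 3)/2.
Solving: r_1 = 2, r_2 = -1.

indicial: r^2 - 1 r - 2 = 0; roots r_1 = 2, r_2 = -1


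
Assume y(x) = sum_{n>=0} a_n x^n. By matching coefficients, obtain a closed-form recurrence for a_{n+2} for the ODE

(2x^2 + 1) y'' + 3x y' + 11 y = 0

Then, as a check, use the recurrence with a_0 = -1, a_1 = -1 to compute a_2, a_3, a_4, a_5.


Substitute y = sum_n a_n x^n.
(1 + 2 x^2) y'' contributes (n+2)(n+1) a_{n+2} + 2 n(n-1) a_n at x^n.
3 x y'(x) contributes 3 n a_n at x^n.
11 y(x) contributes 11 a_n at x^n.
Matching x^n: (n+2)(n+1) a_{n+2} + (2 n(n-1) + 3 n + 11) a_n = 0.
Thus a_{n+2} = (-2 n(n-1) - 3 n - 11) / ((n+1)(n+2)) * a_n.

Check with a_0 = -1, a_1 = -1 (apply the recurrence for n = 0, 1, 2, 3): a_0 = -1, a_1 = -1, a_2 = 11/2, a_3 = 7/3, a_4 = -77/8, a_5 = -56/15.

a_(n+2) = (-2 n(n-1) - 3 n - 11) / ((n+1)(n+2)) * a_n; check: a_0 = -1, a_1 = -1, a_2 = 11/2, a_3 = 7/3, a_4 = -77/8, a_5 = -56/15


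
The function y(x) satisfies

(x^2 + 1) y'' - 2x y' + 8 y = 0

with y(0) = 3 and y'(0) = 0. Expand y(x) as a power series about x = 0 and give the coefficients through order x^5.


Ansatz: y(x) = sum_{n>=0} a_n x^n, so y'(x) = sum_{n>=1} n a_n x^(n-1) and y''(x) = sum_{n>=2} n(n-1) a_n x^(n-2).
Substitute into P(x) y'' + Q(x) y' + R(x) y = 0 with P(x) = x^2 + 1, Q(x) = -2x, R(x) = 8, and match powers of x.
Initial conditions: a_0 = 3, a_1 = 0.
Setting the coefficient of each power of x to zero and solving order by order (substituting the coefficients already found):
  x^0: 2 a_2 + 8 a_0 = 0  ->  2 a_2 = -8 a_0 = -24  ->  a_2 = -12
  x^1: 6 a_3 + 6 a_1 = 0  ->  6 a_3 = -6 a_1 = 0  ->  a_3 = 0
  x^2: 12 a_4 + 6 a_2 = 0  ->  12 a_4 = -6 a_2 = 72  ->  a_4 = 6
  x^3: 20 a_5 + 8 a_3 = 0  ->  20 a_5 = -8 a_3 = 0  ->  a_5 = 0
Truncated series: y(x) = 3 - 12 x^2 + 6 x^4 + O(x^6).

a_0 = 3; a_1 = 0; a_2 = -12; a_3 = 0; a_4 = 6; a_5 = 0


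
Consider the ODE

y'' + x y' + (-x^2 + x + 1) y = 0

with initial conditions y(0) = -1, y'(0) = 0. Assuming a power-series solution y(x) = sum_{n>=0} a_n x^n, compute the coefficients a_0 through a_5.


Ansatz: y(x) = sum_{n>=0} a_n x^n, so y'(x) = sum_{n>=1} n a_n x^(n-1) and y''(x) = sum_{n>=2} n(n-1) a_n x^(n-2).
Substitute into P(x) y'' + Q(x) y' + R(x) y = 0 with P(x) = 1, Q(x) = x, R(x) = -x^2 + x + 1, and match powers of x.
Initial conditions: a_0 = -1, a_1 = 0.
Setting the coefficient of each power of x to zero and solving order by order (substituting the coefficients already found):
  x^0: 2 a_2 + a_0 = 0  ->  2 a_2 = -a_0 = 1  ->  a_2 = 1/2
  x^1: 6 a_3 + 2 a_1 + a_0 = 0  ->  6 a_3 = -2 a_1 - a_0 = 1  ->  a_3 = 1/6
  x^2: 12 a_4 + 3 a_2 + a_1 - a_0 = 0  ->  12 a_4 = -3 a_2 - a_1 + a_0 = -5/2  ->  a_4 = -5/24
  x^3: 20 a_5 + 4 a_3 + a_2 - a_1 = 0  ->  20 a_5 = -4 a_3 - a_2 + a_1 = -7/6  ->  a_5 = -7/120
Truncated series: y(x) = -1 + (1/2) x^2 + (1/6) x^3 - (5/24) x^4 - (7/120) x^5 + O(x^6).

a_0 = -1; a_1 = 0; a_2 = 1/2; a_3 = 1/6; a_4 = -5/24; a_5 = -7/120


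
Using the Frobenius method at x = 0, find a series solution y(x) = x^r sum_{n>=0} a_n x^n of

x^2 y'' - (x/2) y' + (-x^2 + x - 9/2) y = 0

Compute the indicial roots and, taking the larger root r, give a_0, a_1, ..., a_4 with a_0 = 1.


Write in Frobenius form y'' + (p(x)/x) y' + (q(x)/x^2) y = 0:
  p(x) = -1/2,  q(x) = -x^2 + x - 9/2.
Indicial equation: r(r-1) + (-1/2) r + (-9/2) = 0 -> roots r_1 = 3, r_2 = -3/2.
Take r = r_1 = 3. Let y(x) = x^r sum_{n>=0} a_n x^n with a_0 = 1.
Substitute y = x^r sum a_n x^n and match x^{r+n}. The recurrence is
  D(n) a_n + 1 a_{n-1} - 1 a_{n-2} = 0,  where D(n) = (r+n)(r+n-1) + (-1/2)(r+n) + (-9/2).
  a_n = [-1 a_{n-1} + 1 a_{n-2}] / D(n).
Since the indicial polynomial factors as (r - r_1)(r - r_2), D(n) = (r_1 + n - r_1)(r_1 + n - r_2) = n(n + 9/2).
Evaluating step by step (a_0 = 1):
  n = 1: D(1) = 1(1 + 9/2) = 11/2; numerator = -1(1) = -1; a_1 = (-1)/(11/2) = -2/11
  n = 2: D(2) = 2(2 + 9/2) = 13; numerator = -1(-2/11) + 1(1) = 13/11; a_2 = (13/11)/(13) = 1/11
  n = 3: D(3) = 3(3 + 9/2) = 45/2; numerator = -1(1/11) + 1(-2/11) = -3/11; a_3 = (-3/11)/(45/2) = -2/165
  n = 4: D(4) = 4(4 + 9/2) = 34; numerator = -1(-2/165) + 1(1/11) = 17/165; a_4 = (17/165)/(34) = 1/330

r = 3; a_0 = 1; a_1 = -2/11; a_2 = 1/11; a_3 = -2/165; a_4 = 1/330


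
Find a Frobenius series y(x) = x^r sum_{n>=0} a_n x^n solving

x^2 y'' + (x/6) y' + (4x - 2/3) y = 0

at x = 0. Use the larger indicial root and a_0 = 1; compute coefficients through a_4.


Write in Frobenius form y'' + (p(x)/x) y' + (q(x)/x^2) y = 0:
  p(x) = 1/6,  q(x) = 4x - 2/3.
Indicial equation: r(r-1) + (1/6) r + (-2/3) = 0 -> roots r_1 = 4/3, r_2 = -1/2.
Take r = r_1 = 4/3. Let y(x) = x^r sum_{n>=0} a_n x^n with a_0 = 1.
Substitute y = x^r sum a_n x^n and match x^{r+n}. The recurrence is
  D(n) a_n + 4 a_{n-1} = 0,  where D(n) = (r+n)(r+n-1) + (1/6)(r+n) + (-2/3).
  a_n = -4 / D(n) * a_{n-1}.
Since the indicial polynomial factors as (r - r_1)(r - r_2), D(n) = (r_1 + n - r_1)(r_1 + n - r_2) = n(n + 11/6).
Evaluating step by step (a_0 = 1):
  n = 1: D(1) = 1(1 + 11/6) = 17/6; numerator = -4(1) = -4; a_1 = (-4)/(17/6) = -24/17
  n = 2: D(2) = 2(2 + 11/6) = 23/3; numerator = -4(-24/17) = 96/17; a_2 = (96/17)/(23/3) = 288/391
  n = 3: D(3) = 3(3 + 11/6) = 29/2; numerator = -4(288/391) = -1152/391; a_3 = (-1152/391)/(29/2) = -2304/11339
  n = 4: D(4) = 4(4 + 11/6) = 70/3; numerator = -4(-2304/11339) = 9216/11339; a_4 = (9216/11339)/(70/3) = 13824/396865

r = 4/3; a_0 = 1; a_1 = -24/17; a_2 = 288/391; a_3 = -2304/11339; a_4 = 13824/396865


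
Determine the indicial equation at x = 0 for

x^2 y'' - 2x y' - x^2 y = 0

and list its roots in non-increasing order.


Divide by x^2 to reach normal form y'' + P_1(x) y' + P_2(x) y = 0 with P_1(x) = -2/x and P_2(x) = -1.
x = 0 is a singular point because the y'-coefficient -2/x has a pole at x = 0.
It is a regular singular point because x P_1(x) = p(x) = -2 and x^2 P_2(x) = q(x) = -x^2 are polynomials, hence analytic at x = 0.
p(0) = -2,  q(0) = 0.
Indicial equation: r(r-1) + p(0) r + q(0) = 0, i.e. r^2 + (p(0) - 1) r + q(0) = 0, i.e. r^2 - 3 r = 0.
Discriminant: (-3)^2 - 4(0) = 9, so r = (3 ± 3)/2.
Solving: r_1 = 3, r_2 = 0.

indicial: r^2 - 3 r = 0; roots r_1 = 3, r_2 = 0


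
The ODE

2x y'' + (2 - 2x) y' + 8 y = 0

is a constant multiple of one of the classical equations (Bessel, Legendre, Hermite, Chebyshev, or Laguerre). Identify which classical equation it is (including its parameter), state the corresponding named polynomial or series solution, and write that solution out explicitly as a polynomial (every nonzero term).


All three coefficients share the factor 2; dividing through by 2 gives  x y'' + (1 - x) y' + 4 y = 0.
This matches the Laguerre equation x y'' + (1 - x) y' + n y = 0 with n = 4; the polynomial solution is L_4(x).
With y = sum_k a_k x^k, matching x^k gives (k+1)k a_{k+1} + (k+1) a_{k+1} - k a_k + n a_k = 0, i.e. (k+1)^2 a_{k+1} = (k - n) a_k = (k - 4) a_k. The right side vanishes at k = 4, so the series terminates at degree 4.
Standard normalization L_n(0) = 1 gives a_0 = 1. Work upward with a_{k+1} = (k - 4) a_k / (k+1)^2:
  a_1 = (0 - 4)(1) / 1^2 = -4/1 = -4
  a_2 = (1 - 4)(-4) / 2^2 = 12/4 = 3
  a_3 = (2 - 4)(3) / 3^2 = -6/9 = -2/3
  a_4 = (3 - 4)(-2/3) / 4^2 = (2/3)/16 = 1/24
Hence L_4(x) = x^4/24 - 2 x^3/3 + 3 x^2 - 4 x + 1.

L_4(x); series = x^4/24 - 2 x^3/3 + 3 x^2 - 4 x + 1


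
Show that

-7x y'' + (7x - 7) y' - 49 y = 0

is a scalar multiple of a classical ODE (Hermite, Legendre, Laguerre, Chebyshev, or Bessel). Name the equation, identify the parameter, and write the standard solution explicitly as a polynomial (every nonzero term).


All three coefficients share the factor -7; dividing through by -7 gives  x y'' + (1 - x) y' + 7 y = 0.
This matches the Laguerre equation x y'' + (1 - x) y' + n y = 0 with n = 7; the polynomial solution is L_7(x).
With y = sum_k a_k x^k, matching x^k gives (k+1)k a_{k+1} + (k+1) a_{k+1} - k a_k + n a_k = 0, i.e. (k+1)^2 a_{k+1} = (k - n) a_k = (k - 7) a_k. The right side vanishes at k = 7, so the series terminates at degree 7.
Standard normalization L_n(0) = 1 gives a_0 = 1. Work upward with a_{k+1} = (k - 7) a_k / (k+1)^2:
  a_1 = (0 - 7)(1) / 1^2 = -7/1 = -7
  a_2 = (1 - 7)(-7) / 2^2 = 42/4 = 21/2
  a_3 = (2 - 7)(21/2) / 3^2 = (-105/2)/9 = -35/6
  a_4 = (3 - 7)(-35/6) / 4^2 = (70/3)/16 = 35/24
  a_5 = (4 - 7)(35/24) / 5^2 = (-35/8)/25 = -7/40
  a_6 = (5 - 7)(-7/40) / 6^2 = (7/20)/36 = 7/720
  a_7 = (6 - 7)(7/720) / 7^2 = (-7/720)/49 = -1/5040
Hence L_7(x) = -x^7/5040 + 7 x^6/720 - 7 x^5/40 + 35 x^4/24 - 35 x^3/6 + 21 x^2/2 - 7 x + 1.

L_7(x); series = -x^7/5040 + 7 x^6/720 - 7 x^5/40 + 35 x^4/24 - 35 x^3/6 + 21 x^2/2 - 7 x + 1


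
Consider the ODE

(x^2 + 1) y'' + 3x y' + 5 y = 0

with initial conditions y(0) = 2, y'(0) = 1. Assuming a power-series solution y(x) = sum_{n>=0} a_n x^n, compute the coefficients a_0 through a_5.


Ansatz: y(x) = sum_{n>=0} a_n x^n, so y'(x) = sum_{n>=1} n a_n x^(n-1) and y''(x) = sum_{n>=2} n(n-1) a_n x^(n-2).
Substitute into P(x) y'' + Q(x) y' + R(x) y = 0 with P(x) = x^2 + 1, Q(x) = 3x, R(x) = 5, and match powers of x.
Initial conditions: a_0 = 2, a_1 = 1.
Setting the coefficient of each power of x to zero and solving order by order (substituting the coefficients already found):
  x^0: 2 a_2 + 5 a_0 = 0  ->  2 a_2 = -5 a_0 = -10  ->  a_2 = -5
  x^1: 6 a_3 + 8 a_1 = 0  ->  6 a_3 = -8 a_1 = -8  ->  a_3 = -4/3
  x^2: 12 a_4 + 13 a_2 = 0  ->  12 a_4 = -13 a_2 = 65  ->  a_4 = 65/12
  x^3: 20 a_5 + 20 a_3 = 0  ->  20 a_5 = -20 a_3 = 80/3  ->  a_5 = 4/3
Truncated series: y(x) = 2 + x - 5 x^2 - (4/3) x^3 + (65/12) x^4 + (4/3) x^5 + O(x^6).

a_0 = 2; a_1 = 1; a_2 = -5; a_3 = -4/3; a_4 = 65/12; a_5 = 4/3


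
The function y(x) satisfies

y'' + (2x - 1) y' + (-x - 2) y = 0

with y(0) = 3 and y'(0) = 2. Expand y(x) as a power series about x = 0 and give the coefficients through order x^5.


Ansatz: y(x) = sum_{n>=0} a_n x^n, so y'(x) = sum_{n>=1} n a_n x^(n-1) and y''(x) = sum_{n>=2} n(n-1) a_n x^(n-2).
Substitute into P(x) y'' + Q(x) y' + R(x) y = 0 with P(x) = 1, Q(x) = 2x - 1, R(x) = -x - 2, and match powers of x.
Initial conditions: a_0 = 3, a_1 = 2.
Setting the coefficient of each power of x to zero and solving order by order (substituting the coefficients already found):
  x^0: 2 a_2 - a_1 - 2 a_0 = 0  ->  2 a_2 = a_1 + 2 a_0 = 8  ->  a_2 = 4
  x^1: 6 a_3 - 2 a_2 - a_0 = 0  ->  6 a_3 = 2 a_2 + a_0 = 11  ->  a_3 = 11/6
  x^2: 12 a_4 - 3 a_3 + 2 a_2 - a_1 = 0  ->  12 a_4 = 3 a_3 - 2 a_2 + a_1 = -1/2  ->  a_4 = -1/24
  x^3: 20 a_5 - 4 a_4 + 4 a_3 - a_2 = 0  ->  20 a_5 = 4 a_4 - 4 a_3 + a_2 = -7/2  ->  a_5 = -7/40
Truncated series: y(x) = 3 + 2 x + 4 x^2 + (11/6) x^3 - (1/24) x^4 - (7/40) x^5 + O(x^6).

a_0 = 3; a_1 = 2; a_2 = 4; a_3 = 11/6; a_4 = -1/24; a_5 = -7/40


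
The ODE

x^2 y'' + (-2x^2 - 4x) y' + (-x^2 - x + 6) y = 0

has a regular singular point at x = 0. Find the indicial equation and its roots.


Divide by x^2 to reach normal form y'' + P_1(x) y' + P_2(x) y = 0 with P_1(x) = -2 - 4/x and P_2(x) = -1 - 1/x + 6/x^2.
x = 0 is a singular point because the y'-coefficient -2 - 4/x has a pole at x = 0 and the y-coefficient -1 - 1/x + 6/x^2 has a pole at x = 0.
It is a regular singular point because x P_1(x) = p(x) = -2x - 4 and x^2 P_2(x) = q(x) = -x^2 - x + 6 are polynomials, hence analytic at x = 0.
p(0) = -4,  q(0) = 6.
Indicial equation: r(r-1) + p(0) r + q(0) = 0, i.e. r^2 + (p(0) - 1) r + q(0) = 0, i.e. r^2 - 5 r + 6 = 0.
Discriminant: (-5)^2 - 4(6) = 1, so r = (5 ± 1)/2.
Solving: r_1 = 3, r_2 = 2.

indicial: r^2 - 5 r + 6 = 0; roots r_1 = 3, r_2 = 2


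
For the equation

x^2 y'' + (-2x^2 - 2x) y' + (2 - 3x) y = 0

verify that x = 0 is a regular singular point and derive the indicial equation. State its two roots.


Divide by x^2 to reach normal form y'' + P_1(x) y' + P_2(x) y = 0 with P_1(x) = -2 - 2/x and P_2(x) = -3/x + 2/x^2.
x = 0 is a singular point because the y'-coefficient -2 - 2/x has a pole at x = 0 and the y-coefficient -3/x + 2/x^2 has a pole at x = 0.
It is a regular singular point because x P_1(x) = p(x) = -2x - 2 and x^2 P_2(x) = q(x) = 2 - 3x are polynomials, hence analytic at x = 0.
p(0) = -2,  q(0) = 2.
Indicial equation: r(r-1) + p(0) r + q(0) = 0, i.e. r^2 + (p(0) - 1) r + q(0) = 0, i.e. r^2 - 3 r + 2 = 0.
Discriminant: (-3)^2 - 4(2) = 1, so r = (3 ± 1)/2.
Solving: r_1 = 2, r_2 = 1.

indicial: r^2 - 3 r + 2 = 0; roots r_1 = 2, r_2 = 1


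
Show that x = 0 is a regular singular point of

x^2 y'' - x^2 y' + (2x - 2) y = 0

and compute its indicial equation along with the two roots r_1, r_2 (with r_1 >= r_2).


Divide by x^2 to reach normal form y'' + P_1(x) y' + P_2(x) y = 0 with P_1(x) = -1 and P_2(x) = 2/x - 2/x^2.
x = 0 is a singular point because the y-coefficient 2/x - 2/x^2 has a pole at x = 0.
It is a regular singular point because x P_1(x) = p(x) = -x and x^2 P_2(x) = q(x) = 2x - 2 are polynomials, hence analytic at x = 0.
p(0) = 0,  q(0) = -2.
Indicial equation: r(r-1) + p(0) r + q(0) = 0, i.e. r^2 + (p(0) - 1) r + q(0) = 0, i.e. r^2 - 1 r - 2 = 0.
Discriminant: (-1)^2 - 4(-2) = 9, so r = (1 ± 3)/2.
Solving: r_1 = 2, r_2 = -1.

indicial: r^2 - 1 r - 2 = 0; roots r_1 = 2, r_2 = -1


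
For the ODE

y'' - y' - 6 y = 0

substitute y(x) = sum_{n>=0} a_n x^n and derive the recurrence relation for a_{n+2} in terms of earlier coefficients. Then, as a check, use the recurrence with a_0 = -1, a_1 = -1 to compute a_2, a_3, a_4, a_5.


Substitute y = sum_n a_n x^n.
y''(x) has coefficient (n+2)(n+1) a_{n+2} at x^n;
-y'(x) has coefficient -(n+1) a_{n+1} at x^n;
-6 y(x) has coefficient -6 a_n at x^n.
Matching x^n: (n+2)(n+1) a_{n+2} - (n+1) a_{n+1} - 6 a_n = 0.
Thus a_{n+2} = [(n+1) a_{n+1} + 6 a_n] / ((n+1)(n+2)).

Check with a_0 = -1, a_1 = -1 (apply the recurrence for n = 0, 1, 2, 3): a_0 = -1, a_1 = -1, a_2 = -7/2, a_3 = -13/6, a_4 = -55/24, a_5 = -133/120.

a_(n+2) = [(n+1) a_(n+1) + 6 a_n] / ((n+1)(n+2)); check: a_0 = -1, a_1 = -1, a_2 = -7/2, a_3 = -13/6, a_4 = -55/24, a_5 = -133/120


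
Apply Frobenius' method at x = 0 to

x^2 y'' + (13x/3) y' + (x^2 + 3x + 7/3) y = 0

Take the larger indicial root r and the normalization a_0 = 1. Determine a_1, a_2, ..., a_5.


Write in Frobenius form y'' + (p(x)/x) y' + (q(x)/x^2) y = 0:
  p(x) = 13/3,  q(x) = x^2 + 3x + 7/3.
Indicial equation: r(r-1) + (13/3) r + (7/3) = 0 -> roots r_1 = -1, r_2 = -7/3.
Take r = r_1 = -1. Let y(x) = x^r sum_{n>=0} a_n x^n with a_0 = 1.
Substitute y = x^r sum a_n x^n and match x^{r+n}. The recurrence is
  D(n) a_n + 3 a_{n-1} + 1 a_{n-2} = 0,  where D(n) = (r+n)(r+n-1) + (13/3)(r+n) + (7/3).
  a_n = [-3 a_{n-1} - 1 a_{n-2}] / D(n).
Since the indicial polynomial factors as (r - r_1)(r - r_2), D(n) = (r_1 + n - r_1)(r_1 + n - r_2) = n(n + 4/3).
Evaluating step by step (a_0 = 1):
  n = 1: D(1) = 1(1 + 4/3) = 7/3; numerator = -3(1) = -3; a_1 = (-3)/(7/3) = -9/7
  n = 2: D(2) = 2(2 + 4/3) = 20/3; numerator = -3(-9/7) - 1(1) = 20/7; a_2 = (20/7)/(20/3) = 3/7
  n = 3: D(3) = 3(3 + 4/3) = 13; numerator = -3(3/7) - 1(-9/7) = 0; a_3 = (0)/(13) = 0
  n = 4: D(4) = 4(4 + 4/3) = 64/3; numerator = -3(0) - 1(3/7) = -3/7; a_4 = (-3/7)/(64/3) = -9/448
  n = 5: D(5) = 5(5 + 4/3) = 95/3; numerator = -3(-9/448) - 1(0) = 27/448; a_5 = (27/448)/(95/3) = 81/42560

r = -1; a_0 = 1; a_1 = -9/7; a_2 = 3/7; a_3 = 0; a_4 = -9/448; a_5 = 81/42560


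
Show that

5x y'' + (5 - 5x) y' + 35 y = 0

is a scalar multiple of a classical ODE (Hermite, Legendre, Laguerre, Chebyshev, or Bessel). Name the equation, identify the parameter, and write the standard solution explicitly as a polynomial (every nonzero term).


All three coefficients share the factor 5; dividing through by 5 gives  x y'' + (1 - x) y' + 7 y = 0.
This matches the Laguerre equation x y'' + (1 - x) y' + n y = 0 with n = 7; the polynomial solution is L_7(x).
With y = sum_k a_k x^k, matching x^k gives (k+1)k a_{k+1} + (k+1) a_{k+1} - k a_k + n a_k = 0, i.e. (k+1)^2 a_{k+1} = (k - n) a_k = (k - 7) a_k. The right side vanishes at k = 7, so the series terminates at degree 7.
Standard normalization L_n(0) = 1 gives a_0 = 1. Work upward with a_{k+1} = (k - 7) a_k / (k+1)^2:
  a_1 = (0 - 7)(1) / 1^2 = -7/1 = -7
  a_2 = (1 - 7)(-7) / 2^2 = 42/4 = 21/2
  a_3 = (2 - 7)(21/2) / 3^2 = (-105/2)/9 = -35/6
  a_4 = (3 - 7)(-35/6) / 4^2 = (70/3)/16 = 35/24
  a_5 = (4 - 7)(35/24) / 5^2 = (-35/8)/25 = -7/40
  a_6 = (5 - 7)(-7/40) / 6^2 = (7/20)/36 = 7/720
  a_7 = (6 - 7)(7/720) / 7^2 = (-7/720)/49 = -1/5040
Hence L_7(x) = -x^7/5040 + 7 x^6/720 - 7 x^5/40 + 35 x^4/24 - 35 x^3/6 + 21 x^2/2 - 7 x + 1.

L_7(x); series = -x^7/5040 + 7 x^6/720 - 7 x^5/40 + 35 x^4/24 - 35 x^3/6 + 21 x^2/2 - 7 x + 1


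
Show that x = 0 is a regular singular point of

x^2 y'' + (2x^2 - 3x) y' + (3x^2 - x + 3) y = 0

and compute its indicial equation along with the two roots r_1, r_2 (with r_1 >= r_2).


Divide by x^2 to reach normal form y'' + P_1(x) y' + P_2(x) y = 0 with P_1(x) = 2 - 3/x and P_2(x) = 3 - 1/x + 3/x^2.
x = 0 is a singular point because the y'-coefficient 2 - 3/x has a pole at x = 0 and the y-coefficient 3 - 1/x + 3/x^2 has a pole at x = 0.
It is a regular singular point because x P_1(x) = p(x) = 2x - 3 and x^2 P_2(x) = q(x) = 3x^2 - x + 3 are polynomials, hence analytic at x = 0.
p(0) = -3,  q(0) = 3.
Indicial equation: r(r-1) + p(0) r + q(0) = 0, i.e. r^2 + (p(0) - 1) r + q(0) = 0, i.e. r^2 - 4 r + 3 = 0.
Discriminant: (-4)^2 - 4(3) = 4, so r = (4 ± 2)/2.
Solving: r_1 = 3, r_2 = 1.

indicial: r^2 - 4 r + 3 = 0; roots r_1 = 3, r_2 = 1


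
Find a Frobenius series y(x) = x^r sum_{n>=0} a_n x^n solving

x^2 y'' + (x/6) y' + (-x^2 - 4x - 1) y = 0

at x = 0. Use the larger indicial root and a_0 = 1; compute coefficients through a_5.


Write in Frobenius form y'' + (p(x)/x) y' + (q(x)/x^2) y = 0:
  p(x) = 1/6,  q(x) = -x^2 - 4x - 1.
Indicial equation: r(r-1) + (1/6) r + (-1) = 0 -> roots r_1 = 3/2, r_2 = -2/3.
Take r = r_1 = 3/2. Let y(x) = x^r sum_{n>=0} a_n x^n with a_0 = 1.
Substitute y = x^r sum a_n x^n and match x^{r+n}. The recurrence is
  D(n) a_n - 4 a_{n-1} - 1 a_{n-2} = 0,  where D(n) = (r+n)(r+n-1) + (1/6)(r+n) + (-1).
  a_n = [4 a_{n-1} + 1 a_{n-2}] / D(n).
Since the indicial polynomial factors as (r - r_1)(r - r_2), D(n) = (r_1 + n - r_1)(r_1 + n - r_2) = n(n + 13/6).
Evaluating step by step (a_0 = 1):
  n = 1: D(1) = 1(1 + 13/6) = 19/6; numerator = 4(1) = 4; a_1 = (4)/(19/6) = 24/19
  n = 2: D(2) = 2(2 + 13/6) = 25/3; numerator = 4(24/19) + 1(1) = 115/19; a_2 = (115/19)/(25/3) = 69/95
  n = 3: D(3) = 3(3 + 13/6) = 31/2; numerator = 4(69/95) + 1(24/19) = 396/95; a_3 = (396/95)/(31/2) = 792/2945
  n = 4: D(4) = 4(4 + 13/6) = 74/3; numerator = 4(792/2945) + 1(69/95) = 5307/2945; a_4 = (5307/2945)/(74/3) = 15921/217930
  n = 5: D(5) = 5(5 + 13/6) = 215/6; numerator = 4(15921/217930) + 1(792/2945) = 61146/108965; a_5 = (61146/108965)/(215/6) = 8532/544825

r = 3/2; a_0 = 1; a_1 = 24/19; a_2 = 69/95; a_3 = 792/2945; a_4 = 15921/217930; a_5 = 8532/544825


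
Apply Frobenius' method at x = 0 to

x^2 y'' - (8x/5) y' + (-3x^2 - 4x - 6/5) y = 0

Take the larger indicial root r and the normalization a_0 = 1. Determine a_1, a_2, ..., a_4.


Write in Frobenius form y'' + (p(x)/x) y' + (q(x)/x^2) y = 0:
  p(x) = -8/5,  q(x) = -3x^2 - 4x - 6/5.
Indicial equation: r(r-1) + (-8/5) r + (-6/5) = 0 -> roots r_1 = 3, r_2 = -2/5.
Take r = r_1 = 3. Let y(x) = x^r sum_{n>=0} a_n x^n with a_0 = 1.
Substitute y = x^r sum a_n x^n and match x^{r+n}. The recurrence is
  D(n) a_n - 4 a_{n-1} - 3 a_{n-2} = 0,  where D(n) = (r+n)(r+n-1) + (-8/5)(r+n) + (-6/5).
  a_n = [4 a_{n-1} + 3 a_{n-2}] / D(n).
Since the indicial polynomial factors as (r - r_1)(r - r_2), D(n) = (r_1 + n - r_1)(r_1 + n - r_2) = n(n + 17/5).
Evaluating step by step (a_0 = 1):
  n = 1: D(1) = 1(1 + 17/5) = 22/5; numerator = 4(1) = 4; a_1 = (4)/(22/5) = 10/11
  n = 2: D(2) = 2(2 + 17/5) = 54/5; numerator = 4(10/11) + 3(1) = 73/11; a_2 = (73/11)/(54/5) = 365/594
  n = 3: D(3) = 3(3 + 17/5) = 96/5; numerator = 4(365/594) + 3(10/11) = 140/27; a_3 = (140/27)/(96/5) = 175/648
  n = 4: D(4) = 4(4 + 17/5) = 148/5; numerator = 4(175/648) + 3(365/594) = 2605/891; a_4 = (2605/891)/(148/5) = 13025/131868

r = 3; a_0 = 1; a_1 = 10/11; a_2 = 365/594; a_3 = 175/648; a_4 = 13025/131868


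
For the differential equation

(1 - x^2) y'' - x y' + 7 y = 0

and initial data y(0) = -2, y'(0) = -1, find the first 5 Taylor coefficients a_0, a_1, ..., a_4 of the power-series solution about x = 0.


Ansatz: y(x) = sum_{n>=0} a_n x^n, so y'(x) = sum_{n>=1} n a_n x^(n-1) and y''(x) = sum_{n>=2} n(n-1) a_n x^(n-2).
Substitute into P(x) y'' + Q(x) y' + R(x) y = 0 with P(x) = 1 - x^2, Q(x) = -x, R(x) = 7, and match powers of x.
Initial conditions: a_0 = -2, a_1 = -1.
Setting the coefficient of each power of x to zero and solving order by order (substituting the coefficients already found):
  x^0: 2 a_2 + 7 a_0 = 0  ->  2 a_2 = -7 a_0 = 14  ->  a_2 = 7
  x^1: 6 a_3 + 6 a_1 = 0  ->  6 a_3 = -6 a_1 = 6  ->  a_3 = 1
  x^2: 12 a_4 + 3 a_2 = 0  ->  12 a_4 = -3 a_2 = -21  ->  a_4 = -7/4
Truncated series: y(x) = -2 - x + 7 x^2 + x^3 - (7/4) x^4 + O(x^5).

a_0 = -2; a_1 = -1; a_2 = 7; a_3 = 1; a_4 = -7/4
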